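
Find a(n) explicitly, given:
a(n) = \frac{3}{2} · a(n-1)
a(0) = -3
Pure geometric recurrence with ratio \frac{3}{2}.
By induction a(n) = a(0) · (\frac{3}{2})^n = - 3 \left(\frac{3}{2}\right)^{n}.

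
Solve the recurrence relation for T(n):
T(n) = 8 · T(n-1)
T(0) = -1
Pure geometric recurrence with ratio 8.
By induction T(n) = T(0) · (8)^n = - 8^{n}.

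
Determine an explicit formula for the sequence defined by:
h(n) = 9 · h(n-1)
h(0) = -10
Pure geometric recurrence with ratio 9.
By induction h(n) = h(0) · (9)^n = - 10 \cdot 9^{n}.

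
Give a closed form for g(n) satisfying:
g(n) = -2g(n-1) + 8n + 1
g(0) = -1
First-order linear with linear forcing.
Homogeneous solution: g_h(n) = A·(-2)^n.
Try particular g_p(n) = pn + q. Substituting:
  pn + q = -2(p(n-1) + q) + 8n + 1.
Matching the n-coefficient: p = -2p + 8 ⇒ p = \frac{8}{3}.
Matching constants: q = 2p - 2q + 1 ⇒ q = \frac{19}{9}.
General: g(n) = A·(-2)^n + \frac{8 n}{3} + \frac{19}{9}.
Apply g(0) = -1: A + \frac{19}{9} = -1 ⇒ A = - \frac{28}{9}.
So g(n) = - \frac{28 \left(-2\right)^{n}}{9} + \frac{8 n}{3} + \frac{19}{9}.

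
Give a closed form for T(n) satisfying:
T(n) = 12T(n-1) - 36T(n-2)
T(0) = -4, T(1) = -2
Characteristic equation: x² - 12x + 36 = 0, which is (x - (6))².
Repeated root r = 6.
General solution: T(n) = (A + Bn)·(6)^n.
From T(0) = -4: A = -4.
From T(1) = -2: (A + B)·(6) = -2 ⇒ B = \frac{11}{3}.
So T(n) = \left(\frac{11 n}{3} - 4\right) \cdot (6)^n.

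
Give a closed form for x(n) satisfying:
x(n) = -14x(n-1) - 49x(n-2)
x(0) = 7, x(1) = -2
Characteristic equation: x² + 14x + 49 = 0, which is (x - (-7))².
Repeated root r = -7.
General solution: x(n) = (A + Bn)·(-7)^n.
From x(0) = 7: A = 7.
From x(1) = -2: (A + B)·(-7) = -2 ⇒ B = - \frac{47}{7}.
So x(n) = \left(7 - \frac{47 n}{7}\right) \cdot (-7)^n.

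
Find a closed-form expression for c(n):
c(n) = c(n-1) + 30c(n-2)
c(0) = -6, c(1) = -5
Characteristic equation: x² - x - 30 = 0, which factors as (x - (-5))(x - (6)) = 0.
Roots r₁ = -5, r₂ = 6 (distinct).
General solution: c(n) = A·(-5)^n + B·(6)^n.
From c(0) = -6: A + B = -6.
From c(1) = -5: -5A + 6B = -5.
Solving: A = - \frac{31}{11}, B = - \frac{35}{11}.
So c(n) = - \frac{31 \left(-5\right)^{n}}{11} - \frac{35 \cdot 6^{n}}{11}.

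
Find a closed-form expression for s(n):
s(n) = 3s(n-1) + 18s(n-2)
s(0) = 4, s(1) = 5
Characteristic equation: x² - 3x - 18 = 0, which factors as (x - (-3))(x - (6)) = 0.
Roots r₁ = -3, r₂ = 6 (distinct).
General solution: s(n) = A·(-3)^n + B·(6)^n.
From s(0) = 4: A + B = 4.
From s(1) = 5: -3A + 6B = 5.
Solving: A = \frac{19}{9}, B = \frac{17}{9}.
So s(n) = \frac{19 \left(-3\right)^{n}}{9} + \frac{17 \cdot 6^{n}}{9}.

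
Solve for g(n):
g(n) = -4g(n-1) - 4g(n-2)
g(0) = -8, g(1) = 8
Characteristic equation: x² + 4x + 4 = 0, which is (x - (-2))².
Repeated root r = -2.
General solution: g(n) = (A + Bn)·(-2)^n.
From g(0) = -8: A = -8.
From g(1) = 8: (A + B)·(-2) = 8 ⇒ B = 4.
So g(n) = \left(4 n - 8\right) \cdot (-2)^n.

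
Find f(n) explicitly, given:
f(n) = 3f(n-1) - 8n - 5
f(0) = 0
First-order linear with linear forcing.
Homogeneous solution: f_h(n) = A·(3)^n.
Try particular f_p(n) = pn + q. Substituting:
  pn + q = 3(p(n-1) + q) - 8n - 5.
Matching the n-coefficient: p = 3p - 8 ⇒ p = 4.
Matching constants: q = -3p + 3q - 5 ⇒ q = \frac{17}{2}.
General: f(n) = A·(3)^n + 4 n + \frac{17}{2}.
Apply f(0) = 0: A + \frac{17}{2} = 0 ⇒ A = - \frac{17}{2}.
So f(n) = - \frac{17 \cdot 3^{n}}{2} + 4 n + \frac{17}{2}.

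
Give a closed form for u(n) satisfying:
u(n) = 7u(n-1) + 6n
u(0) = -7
First-order linear with linear forcing.
Homogeneous solution: u_h(n) = A·(7)^n.
Try particular u_p(n) = pn + q. Substituting:
  pn + q = 7(p(n-1) + q) + 6n.
Matching the n-coefficient: p = 7p + 6 ⇒ p = -1.
Matching constants: q = -7p + 7q ⇒ q = - \frac{7}{6}.
General: u(n) = A·(7)^n - n - \frac{7}{6}.
Apply u(0) = -7: A - \frac{7}{6} = -7 ⇒ A = - \frac{35}{6}.
So u(n) = - \frac{35 \cdot 7^{n}}{6} - n - \frac{7}{6}.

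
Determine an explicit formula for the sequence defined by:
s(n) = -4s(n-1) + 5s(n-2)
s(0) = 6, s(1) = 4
Characteristic equation: x² + 4x - 5 = 0, which factors as (x - (1))(x - (-5)) = 0.
Roots r₁ = 1, r₂ = -5 (distinct).
General solution: s(n) = A·(1)^n + B·(-5)^n.
From s(0) = 6: A + B = 6.
From s(1) = 4: A - 5B = 4.
Solving: A = \frac{17}{3}, B = \frac{1}{3}.
So s(n) = \frac{\left(-5\right)^{n}}{3} + \frac{17}{3}.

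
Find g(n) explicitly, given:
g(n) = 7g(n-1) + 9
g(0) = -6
First-order linear non-homogeneous.
Homogeneous solution: g_h(n) = A·(7)^n.
Try constant particular solution g_p = K: K = 7K + 9 ⇒ K = - \frac{3}{2}.
General: g(n) = A·(7)^n - \frac{3}{2}.
Apply g(0) = -6: A - \frac{3}{2} = -6 ⇒ A = - \frac{9}{2}.
So g(n) = - \frac{9 \cdot 7^{n}}{2} - \frac{3}{2}.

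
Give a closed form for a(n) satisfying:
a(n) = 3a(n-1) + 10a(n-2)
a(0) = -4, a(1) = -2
Characteristic equation: x² - 3x - 10 = 0, which factors as (x - (-2))(x - (5)) = 0.
Roots r₁ = -2, r₂ = 5 (distinct).
General solution: a(n) = A·(-2)^n + B·(5)^n.
From a(0) = -4: A + B = -4.
From a(1) = -2: -2A + 5B = -2.
Solving: A = - \frac{18}{7}, B = - \frac{10}{7}.
So a(n) = - \frac{18 \left(-2\right)^{n}}{7} - \frac{10 \cdot 5^{n}}{7}.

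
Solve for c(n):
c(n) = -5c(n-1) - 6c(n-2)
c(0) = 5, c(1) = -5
Characteristic equation: x² + 5x + 6 = 0, which factors as (x - (-2))(x - (-3)) = 0.
Roots r₁ = -2, r₂ = -3 (distinct).
General solution: c(n) = A·(-2)^n + B·(-3)^n.
From c(0) = 5: A + B = 5.
From c(1) = -5: -2A - 3B = -5.
Solving: A = 10, B = -5.
So c(n) = 10 \left(-2\right)^{n} - 5 \left(-3\right)^{n}.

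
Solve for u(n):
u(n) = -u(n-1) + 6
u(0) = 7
First-order linear non-homogeneous.
Homogeneous solution: u_h(n) = A·(-1)^n.
Try constant particular solution u_p = K: K = -K + 6 ⇒ K = 3.
General: u(n) = A·(-1)^n + 3.
Apply u(0) = 7: A + 3 = 7 ⇒ A = 4.
So u(n) = 4 \left(-1\right)^{n} + 3.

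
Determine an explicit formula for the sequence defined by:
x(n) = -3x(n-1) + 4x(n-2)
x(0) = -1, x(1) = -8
Characteristic equation: x² + 3x - 4 = 0, which factors as (x - (1))(x - (-4)) = 0.
Roots r₁ = 1, r₂ = -4 (distinct).
General solution: x(n) = A·(1)^n + B·(-4)^n.
From x(0) = -1: A + B = -1.
From x(1) = -8: A - 4B = -8.
Solving: A = - \frac{12}{5}, B = \frac{7}{5}.
So x(n) = \frac{7 \left(-4\right)^{n}}{5} - \frac{12}{5}.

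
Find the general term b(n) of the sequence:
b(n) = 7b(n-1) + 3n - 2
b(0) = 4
First-order linear with linear forcing.
Homogeneous solution: b_h(n) = A·(7)^n.
Try particular b_p(n) = pn + q. Substituting:
  pn + q = 7(p(n-1) + q) + 3n - 2.
Matching the n-coefficient: p = 7p + 3 ⇒ p = - \frac{1}{2}.
Matching constants: q = -7p + 7q - 2 ⇒ q = - \frac{1}{4}.
General: b(n) = A·(7)^n - \frac{n}{2} - \frac{1}{4}.
Apply b(0) = 4: A - \frac{1}{4} = 4 ⇒ A = \frac{17}{4}.
So b(n) = \frac{17 \cdot 7^{n}}{4} - \frac{n}{2} - \frac{1}{4}.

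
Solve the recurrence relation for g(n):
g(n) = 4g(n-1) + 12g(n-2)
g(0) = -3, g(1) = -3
Characteristic equation: x² - 4x - 12 = 0, which factors as (x - (6))(x - (-2)) = 0.
Roots r₁ = 6, r₂ = -2 (distinct).
General solution: g(n) = A·(6)^n + B·(-2)^n.
From g(0) = -3: A + B = -3.
From g(1) = -3: 6A - 2B = -3.
Solving: A = - \frac{9}{8}, B = - \frac{15}{8}.
So g(n) = - \frac{15 \left(-2\right)^{n}}{8} - \frac{9 \cdot 6^{n}}{8}.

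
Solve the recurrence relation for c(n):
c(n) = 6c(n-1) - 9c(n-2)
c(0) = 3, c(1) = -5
Characteristic equation: x² - 6x + 9 = 0, which is (x - (3))².
Repeated root r = 3.
General solution: c(n) = (A + Bn)·(3)^n.
From c(0) = 3: A = 3.
From c(1) = -5: (A + B)·(3) = -5 ⇒ B = - \frac{14}{3}.
So c(n) = \left(3 - \frac{14 n}{3}\right) \cdot (3)^n.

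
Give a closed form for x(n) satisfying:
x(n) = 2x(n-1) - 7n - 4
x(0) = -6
First-order linear with linear forcing.
Homogeneous solution: x_h(n) = A·(2)^n.
Try particular x_p(n) = pn + q. Substituting:
  pn + q = 2(p(n-1) + q) - 7n - 4.
Matching the n-coefficient: p = 2p - 7 ⇒ p = 7.
Matching constants: q = -2p + 2q - 4 ⇒ q = 18.
General: x(n) = A·(2)^n + 7 n + 18.
Apply x(0) = -6: A + 18 = -6 ⇒ A = -24.
So x(n) = - 24 \cdot 2^{n} + 7 n + 18.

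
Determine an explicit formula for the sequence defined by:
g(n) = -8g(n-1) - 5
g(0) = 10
First-order linear non-homogeneous.
Homogeneous solution: g_h(n) = A·(-8)^n.
Try constant particular solution g_p = K: K = -8K - 5 ⇒ K = - \frac{5}{9}.
General: g(n) = A·(-8)^n - \frac{5}{9}.
Apply g(0) = 10: A - \frac{5}{9} = 10 ⇒ A = \frac{95}{9}.
So g(n) = \frac{95 \left(-8\right)^{n}}{9} - \frac{5}{9}.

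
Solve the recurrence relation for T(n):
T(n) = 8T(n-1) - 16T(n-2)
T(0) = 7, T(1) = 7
Characteristic equation: x² - 8x + 16 = 0, which is (x - (4))².
Repeated root r = 4.
General solution: T(n) = (A + Bn)·(4)^n.
From T(0) = 7: A = 7.
From T(1) = 7: (A + B)·(4) = 7 ⇒ B = - \frac{21}{4}.
So T(n) = \left(7 - \frac{21 n}{4}\right) \cdot (4)^n.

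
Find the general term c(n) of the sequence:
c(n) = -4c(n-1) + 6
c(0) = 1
First-order linear non-homogeneous.
Homogeneous solution: c_h(n) = A·(-4)^n.
Try constant particular solution c_p = K: K = -4K + 6 ⇒ K = \frac{6}{5}.
General: c(n) = A·(-4)^n + \frac{6}{5}.
Apply c(0) = 1: A + \frac{6}{5} = 1 ⇒ A = - \frac{1}{5}.
So c(n) = \frac{6}{5} - \frac{\left(-4\right)^{n}}{5}.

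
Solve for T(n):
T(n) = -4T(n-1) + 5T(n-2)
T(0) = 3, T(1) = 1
Characteristic equation: x² + 4x - 5 = 0, which factors as (x - (1))(x - (-5)) = 0.
Roots r₁ = 1, r₂ = -5 (distinct).
General solution: T(n) = A·(1)^n + B·(-5)^n.
From T(0) = 3: A + B = 3.
From T(1) = 1: A - 5B = 1.
Solving: A = \frac{8}{3}, B = \frac{1}{3}.
So T(n) = \frac{\left(-5\right)^{n}}{3} + \frac{8}{3}.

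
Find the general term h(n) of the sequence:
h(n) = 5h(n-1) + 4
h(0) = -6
First-order linear non-homogeneous.
Homogeneous solution: h_h(n) = A·(5)^n.
Try constant particular solution h_p = K: K = 5K + 4 ⇒ K = -1.
General: h(n) = A·(5)^n - 1.
Apply h(0) = -6: A - 1 = -6 ⇒ A = -5.
So h(n) = - 5 \cdot 5^{n} - 1.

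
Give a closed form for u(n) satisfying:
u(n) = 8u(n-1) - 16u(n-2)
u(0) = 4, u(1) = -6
Characteristic equation: x² - 8x + 16 = 0, which is (x - (4))².
Repeated root r = 4.
General solution: u(n) = (A + Bn)·(4)^n.
From u(0) = 4: A = 4.
From u(1) = -6: (A + B)·(4) = -6 ⇒ B = - \frac{11}{2}.
So u(n) = \left(4 - \frac{11 n}{2}\right) \cdot (4)^n.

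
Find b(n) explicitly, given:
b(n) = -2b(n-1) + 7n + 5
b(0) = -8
First-order linear with linear forcing.
Homogeneous solution: b_h(n) = A·(-2)^n.
Try particular b_p(n) = pn + q. Substituting:
  pn + q = -2(p(n-1) + q) + 7n + 5.
Matching the n-coefficient: p = -2p + 7 ⇒ p = \frac{7}{3}.
Matching constants: q = 2p - 2q + 5 ⇒ q = \frac{29}{9}.
General: b(n) = A·(-2)^n + \frac{7 n}{3} + \frac{29}{9}.
Apply b(0) = -8: A + \frac{29}{9} = -8 ⇒ A = - \frac{101}{9}.
So b(n) = - \frac{101 \left(-2\right)^{n}}{9} + \frac{7 n}{3} + \frac{29}{9}.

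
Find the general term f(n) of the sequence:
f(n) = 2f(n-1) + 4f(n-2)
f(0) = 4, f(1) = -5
Characteristic equation: x² - 2x - 4 = 0.
Discriminant Δ = (2)² + 4·(4) = 20.
Roots r₁,₂ = (2 ± √20)/2, so r₁ = 1 + \sqrt{5}, r₂ = 1 - \sqrt{5}.
General solution: f(n) = A·r₁^n + B·r₂^n.
From the initial conditions, A + B = 4 and r₁A + r₂B = -5.
Since r₁ - r₂ = √20: A = (-5 - (4)r₂)/√20 = 2 - \frac{9 \sqrt{5}}{10}, and B = 4 - A = 2 + \frac{9 \sqrt{5}}{10}.
So f(n) = \left(2 - \frac{9 \sqrt{5}}{10}\right)\left(1 + \sqrt{5}\right)^n + \left(2 + \frac{9 \sqrt{5}}{10}\right)\left(1 - \sqrt{5}\right)^n.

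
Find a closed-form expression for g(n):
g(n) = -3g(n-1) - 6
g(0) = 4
First-order linear non-homogeneous.
Homogeneous solution: g_h(n) = A·(-3)^n.
Try constant particular solution g_p = K: K = -3K - 6 ⇒ K = - \frac{3}{2}.
General: g(n) = A·(-3)^n - \frac{3}{2}.
Apply g(0) = 4: A - \frac{3}{2} = 4 ⇒ A = \frac{11}{2}.
So g(n) = \frac{11 \left(-3\right)^{n}}{2} - \frac{3}{2}.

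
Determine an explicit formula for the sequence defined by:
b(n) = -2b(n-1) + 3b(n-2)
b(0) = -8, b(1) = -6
Characteristic equation: x² + 2x - 3 = 0, which factors as (x - (-3))(x - (1)) = 0.
Roots r₁ = -3, r₂ = 1 (distinct).
General solution: b(n) = A·(-3)^n + B·(1)^n.
From b(0) = -8: A + B = -8.
From b(1) = -6: -3A + B = -6.
Solving: A = - \frac{1}{2}, B = - \frac{15}{2}.
So b(n) = - \frac{\left(-3\right)^{n}}{2} - \frac{15}{2}.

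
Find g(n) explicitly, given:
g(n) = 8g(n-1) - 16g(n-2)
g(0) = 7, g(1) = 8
Characteristic equation: x² - 8x + 16 = 0, which is (x - (4))².
Repeated root r = 4.
General solution: g(n) = (A + Bn)·(4)^n.
From g(0) = 7: A = 7.
From g(1) = 8: (A + B)·(4) = 8 ⇒ B = -5.
So g(n) = \left(7 - 5 n\right) \cdot (4)^n.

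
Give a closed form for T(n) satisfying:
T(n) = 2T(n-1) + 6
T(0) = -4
First-order linear non-homogeneous.
Homogeneous solution: T_h(n) = A·(2)^n.
Try constant particular solution T_p = K: K = 2K + 6 ⇒ K = -6.
General: T(n) = A·(2)^n - 6.
Apply T(0) = -4: A - 6 = -4 ⇒ A = 2.
So T(n) = 2 \cdot 2^{n} - 6.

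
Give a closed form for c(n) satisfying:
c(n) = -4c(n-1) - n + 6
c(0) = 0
First-order linear with linear forcing.
Homogeneous solution: c_h(n) = A·(-4)^n.
Try particular c_p(n) = pn + q. Substituting:
  pn + q = -4(p(n-1) + q) - n + 6.
Matching the n-coefficient: p = -4p - 1 ⇒ p = - \frac{1}{5}.
Matching constants: q = 4p - 4q + 6 ⇒ q = \frac{26}{25}.
General: c(n) = A·(-4)^n - \frac{n}{5} + \frac{26}{25}.
Apply c(0) = 0: A + \frac{26}{25} = 0 ⇒ A = - \frac{26}{25}.
So c(n) = - \frac{26 \left(-4\right)^{n}}{25} - \frac{n}{5} + \frac{26}{25}.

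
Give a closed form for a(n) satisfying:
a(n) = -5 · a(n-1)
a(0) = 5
Pure geometric recurrence with ratio -5.
By induction a(n) = a(0) · (-5)^n = 5 \left(-5\right)^{n}.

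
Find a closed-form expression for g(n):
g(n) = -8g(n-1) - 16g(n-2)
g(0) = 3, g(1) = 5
Characteristic equation: x² + 8x + 16 = 0, which is (x - (-4))².
Repeated root r = -4.
General solution: g(n) = (A + Bn)·(-4)^n.
From g(0) = 3: A = 3.
From g(1) = 5: (A + B)·(-4) = 5 ⇒ B = - \frac{17}{4}.
So g(n) = \left(3 - \frac{17 n}{4}\right) \cdot (-4)^n.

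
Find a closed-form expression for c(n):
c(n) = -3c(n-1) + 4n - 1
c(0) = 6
First-order linear with linear forcing.
Homogeneous solution: c_h(n) = A·(-3)^n.
Try particular c_p(n) = pn + q. Substituting:
  pn + q = -3(p(n-1) + q) + 4n - 1.
Matching the n-coefficient: p = -3p + 4 ⇒ p = 1.
Matching constants: q = 3p - 3q - 1 ⇒ q = \frac{1}{2}.
General: c(n) = A·(-3)^n + n + \frac{1}{2}.
Apply c(0) = 6: A + \frac{1}{2} = 6 ⇒ A = \frac{11}{2}.
So c(n) = \frac{11 \left(-3\right)^{n}}{2} + n + \frac{1}{2}.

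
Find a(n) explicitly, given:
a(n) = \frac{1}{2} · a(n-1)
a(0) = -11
Pure geometric recurrence with ratio \frac{1}{2}.
By induction a(n) = a(0) · (\frac{1}{2})^n = - 11 \cdot 2^{- n}.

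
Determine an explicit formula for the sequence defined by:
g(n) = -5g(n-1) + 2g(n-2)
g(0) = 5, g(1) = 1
Characteristic equation: x² + 5x - 2 = 0.
Discriminant Δ = (-5)² + 4·(2) = 33.
Roots r₁,₂ = (-5 ± √33)/2, so r₁ = - \frac{5}{2} + \frac{\sqrt{33}}{2}, r₂ = - \frac{\sqrt{33}}{2} - \frac{5}{2}.
General solution: g(n) = A·r₁^n + B·r₂^n.
From the initial conditions, A + B = 5 and r₁A + r₂B = 1.
Since r₁ - r₂ = √33: A = (1 - (5)r₂)/√33 = \frac{9 \sqrt{33}}{22} + \frac{5}{2}, and B = 5 - A = \frac{5}{2} - \frac{9 \sqrt{33}}{22}.
So g(n) = \left(\frac{9 \sqrt{33}}{22} + \frac{5}{2}\right)\left(- \frac{5}{2} + \frac{\sqrt{33}}{2}\right)^n + \left(\frac{5}{2} - \frac{9 \sqrt{33}}{22}\right)\left(- \frac{\sqrt{33}}{2} - \frac{5}{2}\right)^n.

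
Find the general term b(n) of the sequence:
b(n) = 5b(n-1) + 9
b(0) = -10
First-order linear non-homogeneous.
Homogeneous solution: b_h(n) = A·(5)^n.
Try constant particular solution b_p = K: K = 5K + 9 ⇒ K = - \frac{9}{4}.
General: b(n) = A·(5)^n - \frac{9}{4}.
Apply b(0) = -10: A - \frac{9}{4} = -10 ⇒ A = - \frac{31}{4}.
So b(n) = - \frac{31 \cdot 5^{n}}{4} - \frac{9}{4}.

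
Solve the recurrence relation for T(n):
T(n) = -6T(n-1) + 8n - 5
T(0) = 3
First-order linear with linear forcing.
Homogeneous solution: T_h(n) = A·(-6)^n.
Try particular T_p(n) = pn + q. Substituting:
  pn + q = -6(p(n-1) + q) + 8n - 5.
Matching the n-coefficient: p = -6p + 8 ⇒ p = \frac{8}{7}.
Matching constants: q = 6p - 6q - 5 ⇒ q = \frac{13}{49}.
General: T(n) = A·(-6)^n + \frac{8 n}{7} + \frac{13}{49}.
Apply T(0) = 3: A + \frac{13}{49} = 3 ⇒ A = \frac{134}{49}.
So T(n) = \frac{134 \left(-6\right)^{n}}{49} + \frac{8 n}{7} + \frac{13}{49}.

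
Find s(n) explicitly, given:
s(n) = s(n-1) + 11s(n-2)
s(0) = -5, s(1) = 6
Characteristic equation: x² - x - 11 = 0.
Discriminant Δ = (1)² + 4·(11) = 45.
Roots r₁,₂ = (1 ± √45)/2, so r₁ = \frac{1}{2} + \frac{3 \sqrt{5}}{2}, r₂ = \frac{1}{2} - \frac{3 \sqrt{5}}{2}.
General solution: s(n) = A·r₁^n + B·r₂^n.
From the initial conditions, A + B = -5 and r₁A + r₂B = 6.
Since r₁ - r₂ = √45: A = (6 - (-5)r₂)/√45 = - \frac{5}{2} + \frac{17 \sqrt{5}}{30}, and B = -5 - A = - \frac{5}{2} - \frac{17 \sqrt{5}}{30}.
So s(n) = \left(- \frac{5}{2} + \frac{17 \sqrt{5}}{30}\right)\left(\frac{1}{2} + \frac{3 \sqrt{5}}{2}\right)^n + \left(- \frac{5}{2} - \frac{17 \sqrt{5}}{30}\right)\left(\frac{1}{2} - \frac{3 \sqrt{5}}{2}\right)^n.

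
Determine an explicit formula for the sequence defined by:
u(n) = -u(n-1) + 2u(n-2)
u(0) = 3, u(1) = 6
Characteristic equation: x² + x - 2 = 0, which factors as (x - (-2))(x - (1)) = 0.
Roots r₁ = -2, r₂ = 1 (distinct).
General solution: u(n) = A·(-2)^n + B·(1)^n.
From u(0) = 3: A + B = 3.
From u(1) = 6: -2A + B = 6.
Solving: A = -1, B = 4.
So u(n) = 4 - \left(-2\right)^{n}.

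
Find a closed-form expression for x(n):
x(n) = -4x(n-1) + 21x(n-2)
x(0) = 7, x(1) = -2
Characteristic equation: x² + 4x - 21 = 0, which factors as (x - (-7))(x - (3)) = 0.
Roots r₁ = -7, r₂ = 3 (distinct).
General solution: x(n) = A·(-7)^n + B·(3)^n.
From x(0) = 7: A + B = 7.
From x(1) = -2: -7A + 3B = -2.
Solving: A = \frac{23}{10}, B = \frac{47}{10}.
So x(n) = \frac{23 \left(-7\right)^{n}}{10} + \frac{47 \cdot 3^{n}}{10}.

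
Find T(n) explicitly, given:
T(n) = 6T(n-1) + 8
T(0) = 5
First-order linear non-homogeneous.
Homogeneous solution: T_h(n) = A·(6)^n.
Try constant particular solution T_p = K: K = 6K + 8 ⇒ K = - \frac{8}{5}.
General: T(n) = A·(6)^n - \frac{8}{5}.
Apply T(0) = 5: A - \frac{8}{5} = 5 ⇒ A = \frac{33}{5}.
So T(n) = \frac{33 \cdot 6^{n}}{5} - \frac{8}{5}.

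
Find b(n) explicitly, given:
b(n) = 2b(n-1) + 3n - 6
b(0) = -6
First-order linear with linear forcing.
Homogeneous solution: b_h(n) = A·(2)^n.
Try particular b_p(n) = pn + q. Substituting:
  pn + q = 2(p(n-1) + q) + 3n - 6.
Matching the n-coefficient: p = 2p + 3 ⇒ p = -3.
Matching constants: q = -2p + 2q - 6 ⇒ q = 0.
General: b(n) = A·(2)^n - 3 n + 0.
Apply b(0) = -6: A + 0 = -6 ⇒ A = -6.
So b(n) = - 6 \cdot 2^{n} - 3 n.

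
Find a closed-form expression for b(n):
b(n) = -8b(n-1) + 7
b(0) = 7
First-order linear non-homogeneous.
Homogeneous solution: b_h(n) = A·(-8)^n.
Try constant particular solution b_p = K: K = -8K + 7 ⇒ K = \frac{7}{9}.
General: b(n) = A·(-8)^n + \frac{7}{9}.
Apply b(0) = 7: A + \frac{7}{9} = 7 ⇒ A = \frac{56}{9}.
So b(n) = \frac{56 \left(-8\right)^{n}}{9} + \frac{7}{9}.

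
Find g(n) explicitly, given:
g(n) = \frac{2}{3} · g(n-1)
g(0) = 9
Pure geometric recurrence with ratio \frac{2}{3}.
By induction g(n) = g(0) · (\frac{2}{3})^n = 9 \left(\frac{2}{3}\right)^{n}.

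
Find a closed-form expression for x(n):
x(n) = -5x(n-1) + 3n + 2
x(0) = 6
First-order linear with linear forcing.
Homogeneous solution: x_h(n) = A·(-5)^n.
Try particular x_p(n) = pn + q. Substituting:
  pn + q = -5(p(n-1) + q) + 3n + 2.
Matching the n-coefficient: p = -5p + 3 ⇒ p = \frac{1}{2}.
Matching constants: q = 5p - 5q + 2 ⇒ q = \frac{3}{4}.
General: x(n) = A·(-5)^n + \frac{n}{2} + \frac{3}{4}.
Apply x(0) = 6: A + \frac{3}{4} = 6 ⇒ A = \frac{21}{4}.
So x(n) = \frac{21 \left(-5\right)^{n}}{4} + \frac{n}{2} + \frac{3}{4}.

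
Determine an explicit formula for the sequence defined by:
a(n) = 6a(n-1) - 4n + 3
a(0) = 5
First-order linear with linear forcing.
Homogeneous solution: a_h(n) = A·(6)^n.
Try particular a_p(n) = pn + q. Substituting:
  pn + q = 6(p(n-1) + q) - 4n + 3.
Matching the n-coefficient: p = 6p - 4 ⇒ p = \frac{4}{5}.
Matching constants: q = -6p + 6q + 3 ⇒ q = \frac{9}{25}.
General: a(n) = A·(6)^n + \frac{4 n}{5} + \frac{9}{25}.
Apply a(0) = 5: A + \frac{9}{25} = 5 ⇒ A = \frac{116}{25}.
So a(n) = \frac{116 \cdot 6^{n}}{25} + \frac{4 n}{5} + \frac{9}{25}.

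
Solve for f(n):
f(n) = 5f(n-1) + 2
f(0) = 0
First-order linear non-homogeneous.
Homogeneous solution: f_h(n) = A·(5)^n.
Try constant particular solution f_p = K: K = 5K + 2 ⇒ K = - \frac{1}{2}.
General: f(n) = A·(5)^n - \frac{1}{2}.
Apply f(0) = 0: A - \frac{1}{2} = 0 ⇒ A = \frac{1}{2}.
So f(n) = \frac{5^{n}}{2} - \frac{1}{2}.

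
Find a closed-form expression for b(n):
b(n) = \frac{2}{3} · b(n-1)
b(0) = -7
Pure geometric recurrence with ratio \frac{2}{3}.
By induction b(n) = b(0) · (\frac{2}{3})^n = - 7 \left(\frac{2}{3}\right)^{n}.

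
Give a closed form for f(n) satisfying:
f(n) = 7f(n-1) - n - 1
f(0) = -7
First-order linear with linear forcing.
Homogeneous solution: f_h(n) = A·(7)^n.
Try particular f_p(n) = pn + q. Substituting:
  pn + q = 7(p(n-1) + q) - n - 1.
Matching the n-coefficient: p = 7p - 1 ⇒ p = \frac{1}{6}.
Matching constants: q = -7p + 7q - 1 ⇒ q = \frac{13}{36}.
General: f(n) = A·(7)^n + \frac{n}{6} + \frac{13}{36}.
Apply f(0) = -7: A + \frac{13}{36} = -7 ⇒ A = - \frac{265}{36}.
So f(n) = - \frac{265 \cdot 7^{n}}{36} + \frac{n}{6} + \frac{13}{36}.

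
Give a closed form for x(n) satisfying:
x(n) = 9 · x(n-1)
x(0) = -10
Pure geometric recurrence with ratio 9.
By induction x(n) = x(0) · (9)^n = - 10 \cdot 9^{n}.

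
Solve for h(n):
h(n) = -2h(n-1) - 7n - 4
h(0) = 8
First-order linear with linear forcing.
Homogeneous solution: h_h(n) = A·(-2)^n.
Try particular h_p(n) = pn + q. Substituting:
  pn + q = -2(p(n-1) + q) - 7n - 4.
Matching the n-coefficient: p = -2p - 7 ⇒ p = - \frac{7}{3}.
Matching constants: q = 2p - 2q - 4 ⇒ q = - \frac{26}{9}.
General: h(n) = A·(-2)^n - \frac{7 n}{3} - \frac{26}{9}.
Apply h(0) = 8: A - \frac{26}{9} = 8 ⇒ A = \frac{98}{9}.
So h(n) = \frac{98 \left(-2\right)^{n}}{9} - \frac{7 n}{3} - \frac{26}{9}.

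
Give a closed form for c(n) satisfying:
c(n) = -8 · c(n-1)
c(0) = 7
Pure geometric recurrence with ratio -8.
By induction c(n) = c(0) · (-8)^n = 7 \left(-8\right)^{n}.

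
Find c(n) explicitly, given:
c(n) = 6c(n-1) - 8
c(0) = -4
First-order linear non-homogeneous.
Homogeneous solution: c_h(n) = A·(6)^n.
Try constant particular solution c_p = K: K = 6K - 8 ⇒ K = \frac{8}{5}.
General: c(n) = A·(6)^n + \frac{8}{5}.
Apply c(0) = -4: A + \frac{8}{5} = -4 ⇒ A = - \frac{28}{5}.
So c(n) = \frac{8}{5} - \frac{28 \cdot 6^{n}}{5}.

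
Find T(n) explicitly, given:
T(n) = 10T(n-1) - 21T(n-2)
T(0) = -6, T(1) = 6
Characteristic equation: x² - 10x + 21 = 0, which factors as (x - (3))(x - (7)) = 0.
Roots r₁ = 3, r₂ = 7 (distinct).
General solution: T(n) = A·(3)^n + B·(7)^n.
From T(0) = -6: A + B = -6.
From T(1) = 6: 3A + 7B = 6.
Solving: A = -12, B = 6.
So T(n) = - 12 \cdot 3^{n} + 6 \cdot 7^{n}.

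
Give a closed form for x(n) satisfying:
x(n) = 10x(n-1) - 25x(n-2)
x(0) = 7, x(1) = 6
Characteristic equation: x² - 10x + 25 = 0, which is (x - (5))².
Repeated root r = 5.
General solution: x(n) = (A + Bn)·(5)^n.
From x(0) = 7: A = 7.
From x(1) = 6: (A + B)·(5) = 6 ⇒ B = - \frac{29}{5}.
So x(n) = \left(7 - \frac{29 n}{5}\right) \cdot (5)^n.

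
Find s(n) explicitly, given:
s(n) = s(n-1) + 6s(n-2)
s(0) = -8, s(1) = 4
Characteristic equation: x² - x - 6 = 0, which factors as (x - (-2))(x - (3)) = 0.
Roots r₁ = -2, r₂ = 3 (distinct).
General solution: s(n) = A·(-2)^n + B·(3)^n.
From s(0) = -8: A + B = -8.
From s(1) = 4: -2A + 3B = 4.
Solving: A = - \frac{28}{5}, B = - \frac{12}{5}.
So s(n) = - \frac{28 \left(-2\right)^{n}}{5} - \frac{12 \cdot 3^{n}}{5}.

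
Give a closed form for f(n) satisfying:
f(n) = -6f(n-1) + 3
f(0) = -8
First-order linear non-homogeneous.
Homogeneous solution: f_h(n) = A·(-6)^n.
Try constant particular solution f_p = K: K = -6K + 3 ⇒ K = \frac{3}{7}.
General: f(n) = A·(-6)^n + \frac{3}{7}.
Apply f(0) = -8: A + \frac{3}{7} = -8 ⇒ A = - \frac{59}{7}.
So f(n) = \frac{3}{7} - \frac{59 \left(-6\right)^{n}}{7}.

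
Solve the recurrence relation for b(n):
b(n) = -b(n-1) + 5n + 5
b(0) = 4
First-order linear with linear forcing.
Homogeneous solution: b_h(n) = A·(-1)^n.
Try particular b_p(n) = pn + q. Substituting:
  pn + q = -(p(n-1) + q) + 5n + 5.
Matching the n-coefficient: p = -p + 5 ⇒ p = \frac{5}{2}.
Matching constants: q = p - q + 5 ⇒ q = \frac{15}{4}.
General: b(n) = A·(-1)^n + \frac{5 n}{2} + \frac{15}{4}.
Apply b(0) = 4: A + \frac{15}{4} = 4 ⇒ A = \frac{1}{4}.
So b(n) = \frac{\left(-1\right)^{n}}{4} + \frac{5 n}{2} + \frac{15}{4}.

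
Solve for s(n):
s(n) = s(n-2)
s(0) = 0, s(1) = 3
Characteristic equation: x² - 1 = 0, which factors as (x - (1))(x - (-1)) = 0.
Roots r₁ = 1, r₂ = -1 (distinct).
General solution: s(n) = A·(1)^n + B·(-1)^n.
From s(0) = 0: A + B = 0.
From s(1) = 3: A - B = 3.
Solving: A = \frac{3}{2}, B = - \frac{3}{2}.
So s(n) = \frac{3}{2} - \frac{3 \left(-1\right)^{n}}{2}.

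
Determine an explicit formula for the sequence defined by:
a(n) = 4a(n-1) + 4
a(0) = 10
First-order linear non-homogeneous.
Homogeneous solution: a_h(n) = A·(4)^n.
Try constant particular solution a_p = K: K = 4K + 4 ⇒ K = - \frac{4}{3}.
General: a(n) = A·(4)^n - \frac{4}{3}.
Apply a(0) = 10: A - \frac{4}{3} = 10 ⇒ A = \frac{34}{3}.
So a(n) = \frac{34 \cdot 4^{n}}{3} - \frac{4}{3}.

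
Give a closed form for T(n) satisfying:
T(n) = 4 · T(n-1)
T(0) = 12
Pure geometric recurrence with ratio 4.
By induction T(n) = T(0) · (4)^n = 12 \cdot 4^{n}.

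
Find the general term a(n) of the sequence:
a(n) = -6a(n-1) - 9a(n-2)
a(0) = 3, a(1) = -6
Characteristic equation: x² + 6x + 9 = 0, which is (x - (-3))².
Repeated root r = -3.
General solution: a(n) = (A + Bn)·(-3)^n.
From a(0) = 3: A = 3.
From a(1) = -6: (A + B)·(-3) = -6 ⇒ B = -1.
So a(n) = \left(3 - n\right) \cdot (-3)^n.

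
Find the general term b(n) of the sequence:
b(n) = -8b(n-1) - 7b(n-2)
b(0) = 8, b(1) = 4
Characteristic equation: x² + 8x + 7 = 0, which factors as (x - (-7))(x - (-1)) = 0.
Roots r₁ = -7, r₂ = -1 (distinct).
General solution: b(n) = A·(-7)^n + B·(-1)^n.
From b(0) = 8: A + B = 8.
From b(1) = 4: -7A - B = 4.
Solving: A = -2, B = 10.
So b(n) = 10 \left(-1\right)^{n} - 2 \left(-7\right)^{n}.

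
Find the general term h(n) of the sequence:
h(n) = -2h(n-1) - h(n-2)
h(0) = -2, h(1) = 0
Characteristic equation: x² + 2x + 1 = 0, which is (x - (-1))².
Repeated root r = -1.
General solution: h(n) = (A + Bn)·(-1)^n.
From h(0) = -2: A = -2.
From h(1) = 0: (A + B)·(-1) = 0 ⇒ B = 2.
So h(n) = \left(2 n - 2\right) \cdot (-1)^n.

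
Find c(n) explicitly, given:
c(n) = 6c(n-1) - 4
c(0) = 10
First-order linear non-homogeneous.
Homogeneous solution: c_h(n) = A·(6)^n.
Try constant particular solution c_p = K: K = 6K - 4 ⇒ K = \frac{4}{5}.
General: c(n) = A·(6)^n + \frac{4}{5}.
Apply c(0) = 10: A + \frac{4}{5} = 10 ⇒ A = \frac{46}{5}.
So c(n) = \frac{46 \cdot 6^{n}}{5} + \frac{4}{5}.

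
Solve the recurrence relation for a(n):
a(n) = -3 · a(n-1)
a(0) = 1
Pure geometric recurrence with ratio -3.
By induction a(n) = a(0) · (-3)^n = \left(-3\right)^{n}.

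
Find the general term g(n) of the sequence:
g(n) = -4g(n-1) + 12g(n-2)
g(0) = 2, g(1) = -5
Characteristic equation: x² + 4x - 12 = 0, which factors as (x - (-6))(x - (2)) = 0.
Roots r₁ = -6, r₂ = 2 (distinct).
General solution: g(n) = A·(-6)^n + B·(2)^n.
From g(0) = 2: A + B = 2.
From g(1) = -5: -6A + 2B = -5.
Solving: A = \frac{9}{8}, B = \frac{7}{8}.
So g(n) = \frac{9 \left(-6\right)^{n}}{8} + \frac{7 \cdot 2^{n}}{8}.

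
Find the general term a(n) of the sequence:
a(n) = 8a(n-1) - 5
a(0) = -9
First-order linear non-homogeneous.
Homogeneous solution: a_h(n) = A·(8)^n.
Try constant particular solution a_p = K: K = 8K - 5 ⇒ K = \frac{5}{7}.
General: a(n) = A·(8)^n + \frac{5}{7}.
Apply a(0) = -9: A + \frac{5}{7} = -9 ⇒ A = - \frac{68}{7}.
So a(n) = \frac{5}{7} - \frac{68 \cdot 8^{n}}{7}.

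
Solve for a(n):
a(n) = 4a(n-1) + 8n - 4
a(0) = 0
First-order linear with linear forcing.
Homogeneous solution: a_h(n) = A·(4)^n.
Try particular a_p(n) = pn + q. Substituting:
  pn + q = 4(p(n-1) + q) + 8n - 4.
Matching the n-coefficient: p = 4p + 8 ⇒ p = - \frac{8}{3}.
Matching constants: q = -4p + 4q - 4 ⇒ q = - \frac{20}{9}.
General: a(n) = A·(4)^n - \frac{8 n}{3} - \frac{20}{9}.
Apply a(0) = 0: A - \frac{20}{9} = 0 ⇒ A = \frac{20}{9}.
So a(n) = \frac{20 \cdot 4^{n}}{9} - \frac{8 n}{3} - \frac{20}{9}.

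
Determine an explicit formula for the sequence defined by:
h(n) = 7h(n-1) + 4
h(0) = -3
First-order linear non-homogeneous.
Homogeneous solution: h_h(n) = A·(7)^n.
Try constant particular solution h_p = K: K = 7K + 4 ⇒ K = - \frac{2}{3}.
General: h(n) = A·(7)^n - \frac{2}{3}.
Apply h(0) = -3: A - \frac{2}{3} = -3 ⇒ A = - \frac{7}{3}.
So h(n) = - \frac{7 \cdot 7^{n}}{3} - \frac{2}{3}.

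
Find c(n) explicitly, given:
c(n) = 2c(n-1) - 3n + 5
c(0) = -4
First-order linear with linear forcing.
Homogeneous solution: c_h(n) = A·(2)^n.
Try particular c_p(n) = pn + q. Substituting:
  pn + q = 2(p(n-1) + q) - 3n + 5.
Matching the n-coefficient: p = 2p - 3 ⇒ p = 3.
Matching constants: q = -2p + 2q + 5 ⇒ q = 1.
General: c(n) = A·(2)^n + 3 n + 1.
Apply c(0) = -4: A + 1 = -4 ⇒ A = -5.
So c(n) = - 5 \cdot 2^{n} + 3 n + 1.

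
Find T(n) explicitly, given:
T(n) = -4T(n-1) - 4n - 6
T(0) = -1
First-order linear with linear forcing.
Homogeneous solution: T_h(n) = A·(-4)^n.
Try particular T_p(n) = pn + q. Substituting:
  pn + q = -4(p(n-1) + q) - 4n - 6.
Matching the n-coefficient: p = -4p - 4 ⇒ p = - \frac{4}{5}.
Matching constants: q = 4p - 4q - 6 ⇒ q = - \frac{46}{25}.
General: T(n) = A·(-4)^n - \frac{4 n}{5} - \frac{46}{25}.
Apply T(0) = -1: A - \frac{46}{25} = -1 ⇒ A = \frac{21}{25}.
So T(n) = \frac{21 \left(-4\right)^{n}}{25} - \frac{4 n}{5} - \frac{46}{25}.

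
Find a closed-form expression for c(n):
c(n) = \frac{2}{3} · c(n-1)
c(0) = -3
Pure geometric recurrence with ratio \frac{2}{3}.
By induction c(n) = c(0) · (\frac{2}{3})^n = - 3 \left(\frac{2}{3}\right)^{n}.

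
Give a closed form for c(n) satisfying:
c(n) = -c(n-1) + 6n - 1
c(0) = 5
First-order linear with linear forcing.
Homogeneous solution: c_h(n) = A·(-1)^n.
Try particular c_p(n) = pn + q. Substituting:
  pn + q = -(p(n-1) + q) + 6n - 1.
Matching the n-coefficient: p = -p + 6 ⇒ p = 3.
Matching constants: q = p - q - 1 ⇒ q = 1.
General: c(n) = A·(-1)^n + 3 n + 1.
Apply c(0) = 5: A + 1 = 5 ⇒ A = 4.
So c(n) = 4 \left(-1\right)^{n} + 3 n + 1.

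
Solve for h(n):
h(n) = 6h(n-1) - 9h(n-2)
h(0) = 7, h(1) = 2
Characteristic equation: x² - 6x + 9 = 0, which is (x - (3))².
Repeated root r = 3.
General solution: h(n) = (A + Bn)·(3)^n.
From h(0) = 7: A = 7.
From h(1) = 2: (A + B)·(3) = 2 ⇒ B = - \frac{19}{3}.
So h(n) = \left(7 - \frac{19 n}{3}\right) \cdot (3)^n.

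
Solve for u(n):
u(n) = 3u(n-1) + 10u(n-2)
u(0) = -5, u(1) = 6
Characteristic equation: x² - 3x - 10 = 0, which factors as (x - (5))(x - (-2)) = 0.
Roots r₁ = 5, r₂ = -2 (distinct).
General solution: u(n) = A·(5)^n + B·(-2)^n.
From u(0) = -5: A + B = -5.
From u(1) = 6: 5A - 2B = 6.
Solving: A = - \frac{4}{7}, B = - \frac{31}{7}.
So u(n) = - \frac{31 \left(-2\right)^{n}}{7} - \frac{4 \cdot 5^{n}}{7}.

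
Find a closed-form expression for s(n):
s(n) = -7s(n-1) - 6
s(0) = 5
First-order linear non-homogeneous.
Homogeneous solution: s_h(n) = A·(-7)^n.
Try constant particular solution s_p = K: K = -7K - 6 ⇒ K = - \frac{3}{4}.
General: s(n) = A·(-7)^n - \frac{3}{4}.
Apply s(0) = 5: A - \frac{3}{4} = 5 ⇒ A = \frac{23}{4}.
So s(n) = \frac{23 \left(-7\right)^{n}}{4} - \frac{3}{4}.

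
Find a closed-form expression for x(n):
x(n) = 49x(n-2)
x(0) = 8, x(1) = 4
Characteristic equation: x² - 49 = 0, which factors as (x - (7))(x - (-7)) = 0.
Roots r₁ = 7, r₂ = -7 (distinct).
General solution: x(n) = A·(7)^n + B·(-7)^n.
From x(0) = 8: A + B = 8.
From x(1) = 4: 7A - 7B = 4.
Solving: A = \frac{30}{7}, B = \frac{26}{7}.
So x(n) = \frac{26 \left(-7\right)^{n}}{7} + \frac{30 \cdot 7^{n}}{7}.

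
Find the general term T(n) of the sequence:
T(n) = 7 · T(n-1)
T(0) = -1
Pure geometric recurrence with ratio 7.
By induction T(n) = T(0) · (7)^n = - 7^{n}.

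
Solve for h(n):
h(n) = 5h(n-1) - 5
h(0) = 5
First-order linear non-homogeneous.
Homogeneous solution: h_h(n) = A·(5)^n.
Try constant particular solution h_p = K: K = 5K - 5 ⇒ K = \frac{5}{4}.
General: h(n) = A·(5)^n + \frac{5}{4}.
Apply h(0) = 5: A + \frac{5}{4} = 5 ⇒ A = \frac{15}{4}.
So h(n) = \frac{15 \cdot 5^{n}}{4} + \frac{5}{4}.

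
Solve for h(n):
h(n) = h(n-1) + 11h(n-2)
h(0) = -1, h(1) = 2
Characteristic equation: x² - x - 11 = 0.
Discriminant Δ = (1)² + 4·(11) = 45.
Roots r₁,₂ = (1 ± √45)/2, so r₁ = \frac{1}{2} + \frac{3 \sqrt{5}}{2}, r₂ = \frac{1}{2} - \frac{3 \sqrt{5}}{2}.
General solution: h(n) = A·r₁^n + B·r₂^n.
From the initial conditions, A + B = -1 and r₁A + r₂B = 2.
Since r₁ - r₂ = √45: A = (2 - (-1)r₂)/√45 = - \frac{1}{2} + \frac{\sqrt{5}}{6}, and B = -1 - A = - \frac{1}{2} - \frac{\sqrt{5}}{6}.
So h(n) = \left(- \frac{1}{2} + \frac{\sqrt{5}}{6}\right)\left(\frac{1}{2} + \frac{3 \sqrt{5}}{2}\right)^n + \left(- \frac{1}{2} - \frac{\sqrt{5}}{6}\right)\left(\frac{1}{2} - \frac{3 \sqrt{5}}{2}\right)^n.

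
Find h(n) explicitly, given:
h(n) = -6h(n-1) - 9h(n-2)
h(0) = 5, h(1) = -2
Characteristic equation: x² + 6x + 9 = 0, which is (x - (-3))².
Repeated root r = -3.
General solution: h(n) = (A + Bn)·(-3)^n.
From h(0) = 5: A = 5.
From h(1) = -2: (A + B)·(-3) = -2 ⇒ B = - \frac{13}{3}.
So h(n) = \left(5 - \frac{13 n}{3}\right) \cdot (-3)^n.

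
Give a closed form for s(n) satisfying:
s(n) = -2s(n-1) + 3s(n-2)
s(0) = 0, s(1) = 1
Characteristic equation: x² + 2x - 3 = 0, which factors as (x - (-3))(x - (1)) = 0.
Roots r₁ = -3, r₂ = 1 (distinct).
General solution: s(n) = A·(-3)^n + B·(1)^n.
From s(0) = 0: A + B = 0.
From s(1) = 1: -3A + B = 1.
Solving: A = - \frac{1}{4}, B = \frac{1}{4}.
So s(n) = \frac{1}{4} - \frac{\left(-3\right)^{n}}{4}.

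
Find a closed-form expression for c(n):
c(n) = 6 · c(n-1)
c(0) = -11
Pure geometric recurrence with ratio 6.
By induction c(n) = c(0) · (6)^n = - 11 \cdot 6^{n}.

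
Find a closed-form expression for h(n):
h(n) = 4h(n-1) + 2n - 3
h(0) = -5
First-order linear with linear forcing.
Homogeneous solution: h_h(n) = A·(4)^n.
Try particular h_p(n) = pn + q. Substituting:
  pn + q = 4(p(n-1) + q) + 2n - 3.
Matching the n-coefficient: p = 4p + 2 ⇒ p = - \frac{2}{3}.
Matching constants: q = -4p + 4q - 3 ⇒ q = \frac{1}{9}.
General: h(n) = A·(4)^n - \frac{2 n}{3} + \frac{1}{9}.
Apply h(0) = -5: A + \frac{1}{9} = -5 ⇒ A = - \frac{46}{9}.
So h(n) = - \frac{46 \cdot 4^{n}}{9} - \frac{2 n}{3} + \frac{1}{9}.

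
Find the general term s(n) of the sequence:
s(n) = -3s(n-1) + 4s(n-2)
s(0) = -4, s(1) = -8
Characteristic equation: x² + 3x - 4 = 0, which factors as (x - (-4))(x - (1)) = 0.
Roots r₁ = -4, r₂ = 1 (distinct).
General solution: s(n) = A·(-4)^n + B·(1)^n.
From s(0) = -4: A + B = -4.
From s(1) = -8: -4A + B = -8.
Solving: A = \frac{4}{5}, B = - \frac{24}{5}.
So s(n) = \frac{4 \left(-4\right)^{n}}{5} - \frac{24}{5}.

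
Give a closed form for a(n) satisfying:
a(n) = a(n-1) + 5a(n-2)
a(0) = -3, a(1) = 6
Characteristic equation: x² - x - 5 = 0.
Discriminant Δ = (1)² + 4·(5) = 21.
Roots r₁,₂ = (1 ± √21)/2, so r₁ = \frac{1}{2} + \frac{\sqrt{21}}{2}, r₂ = \frac{1}{2} - \frac{\sqrt{21}}{2}.
General solution: a(n) = A·r₁^n + B·r₂^n.
From the initial conditions, A + B = -3 and r₁A + r₂B = 6.
Since r₁ - r₂ = √21: A = (6 - (-3)r₂)/√21 = - \frac{3}{2} + \frac{5 \sqrt{21}}{14}, and B = -3 - A = - \frac{5 \sqrt{21}}{14} - \frac{3}{2}.
So a(n) = \left(- \frac{3}{2} + \frac{5 \sqrt{21}}{14}\right)\left(\frac{1}{2} + \frac{\sqrt{21}}{2}\right)^n + \left(- \frac{5 \sqrt{21}}{14} - \frac{3}{2}\right)\left(\frac{1}{2} - \frac{\sqrt{21}}{2}\right)^n.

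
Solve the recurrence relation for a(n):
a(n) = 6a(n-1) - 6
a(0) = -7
First-order linear non-homogeneous.
Homogeneous solution: a_h(n) = A·(6)^n.
Try constant particular solution a_p = K: K = 6K - 6 ⇒ K = \frac{6}{5}.
General: a(n) = A·(6)^n + \frac{6}{5}.
Apply a(0) = -7: A + \frac{6}{5} = -7 ⇒ A = - \frac{41}{5}.
So a(n) = \frac{6}{5} - \frac{41 \cdot 6^{n}}{5}.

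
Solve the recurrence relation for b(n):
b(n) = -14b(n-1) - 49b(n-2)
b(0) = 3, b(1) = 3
Characteristic equation: x² + 14x + 49 = 0, which is (x - (-7))².
Repeated root r = -7.
General solution: b(n) = (A + Bn)·(-7)^n.
From b(0) = 3: A = 3.
From b(1) = 3: (A + B)·(-7) = 3 ⇒ B = - \frac{24}{7}.
So b(n) = \left(3 - \frac{24 n}{7}\right) \cdot (-7)^n.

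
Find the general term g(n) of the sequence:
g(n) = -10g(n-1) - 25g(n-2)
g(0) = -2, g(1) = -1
Characteristic equation: x² + 10x + 25 = 0, which is (x - (-5))².
Repeated root r = -5.
General solution: g(n) = (A + Bn)·(-5)^n.
From g(0) = -2: A = -2.
From g(1) = -1: (A + B)·(-5) = -1 ⇒ B = \frac{11}{5}.
So g(n) = \left(\frac{11 n}{5} - 2\right) \cdot (-5)^n.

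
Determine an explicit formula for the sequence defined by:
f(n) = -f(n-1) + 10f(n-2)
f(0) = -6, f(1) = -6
Characteristic equation: x² + x - 10 = 0.
Discriminant Δ = (-1)² + 4·(10) = 41.
Roots r₁,₂ = (-1 ± √41)/2, so r₁ = - \frac{1}{2} + \frac{\sqrt{41}}{2}, r₂ = - \frac{\sqrt{41}}{2} - \frac{1}{2}.
General solution: f(n) = A·r₁^n + B·r₂^n.
From the initial conditions, A + B = -6 and r₁A + r₂B = -6.
Since r₁ - r₂ = √41: A = (-6 - (-6)r₂)/√41 = -3 - \frac{9 \sqrt{41}}{41}, and B = -6 - A = -3 + \frac{9 \sqrt{41}}{41}.
So f(n) = \left(-3 - \frac{9 \sqrt{41}}{41}\right)\left(- \frac{1}{2} + \frac{\sqrt{41}}{2}\right)^n + \left(-3 + \frac{9 \sqrt{41}}{41}\right)\left(- \frac{\sqrt{41}}{2} - \frac{1}{2}\right)^n.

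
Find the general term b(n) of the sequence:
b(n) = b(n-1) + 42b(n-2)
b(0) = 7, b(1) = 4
Characteristic equation: x² - x - 42 = 0, which factors as (x - (-6))(x - (7)) = 0.
Roots r₁ = -6, r₂ = 7 (distinct).
General solution: b(n) = A·(-6)^n + B·(7)^n.
From b(0) = 7: A + B = 7.
From b(1) = 4: -6A + 7B = 4.
Solving: A = \frac{45}{13}, B = \frac{46}{13}.
So b(n) = \frac{45 \left(-6\right)^{n}}{13} + \frac{46 \cdot 7^{n}}{13}.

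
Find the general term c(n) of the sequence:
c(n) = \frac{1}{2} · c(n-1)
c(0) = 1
Pure geometric recurrence with ratio \frac{1}{2}.
By induction c(n) = c(0) · (\frac{1}{2})^n = \left(\frac{1}{2}\right)^{n}.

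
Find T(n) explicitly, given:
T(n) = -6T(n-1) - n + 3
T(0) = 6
First-order linear with linear forcing.
Homogeneous solution: T_h(n) = A·(-6)^n.
Try particular T_p(n) = pn + q. Substituting:
  pn + q = -6(p(n-1) + q) - n + 3.
Matching the n-coefficient: p = -6p - 1 ⇒ p = - \frac{1}{7}.
Matching constants: q = 6p - 6q + 3 ⇒ q = \frac{15}{49}.
General: T(n) = A·(-6)^n - \frac{n}{7} + \frac{15}{49}.
Apply T(0) = 6: A + \frac{15}{49} = 6 ⇒ A = \frac{279}{49}.
So T(n) = \frac{279 \left(-6\right)^{n}}{49} - \frac{n}{7} + \frac{15}{49}.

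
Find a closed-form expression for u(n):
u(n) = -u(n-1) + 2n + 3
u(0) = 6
First-order linear with linear forcing.
Homogeneous solution: u_h(n) = A·(-1)^n.
Try particular u_p(n) = pn + q. Substituting:
  pn + q = -(p(n-1) + q) + 2n + 3.
Matching the n-coefficient: p = -p + 2 ⇒ p = 1.
Matching constants: q = p - q + 3 ⇒ q = 2.
General: u(n) = A·(-1)^n + n + 2.
Apply u(0) = 6: A + 2 = 6 ⇒ A = 4.
So u(n) = 4 \left(-1\right)^{n} + n + 2.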